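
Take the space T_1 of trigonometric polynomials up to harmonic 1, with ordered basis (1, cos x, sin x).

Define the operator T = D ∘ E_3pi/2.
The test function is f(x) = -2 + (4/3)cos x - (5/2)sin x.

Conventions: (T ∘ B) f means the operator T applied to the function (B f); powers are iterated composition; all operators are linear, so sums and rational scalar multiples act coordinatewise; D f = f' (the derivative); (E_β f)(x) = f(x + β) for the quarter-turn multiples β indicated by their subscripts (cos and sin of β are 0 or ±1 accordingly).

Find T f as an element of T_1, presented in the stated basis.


E_3pi/2 f = -2 + (5/2)cos x + (4/3)sin x
D E_3pi/2 f = (4/3)cos x - (5/2)sin x

g(x) = (4/3)cos x - (5/2)sin x


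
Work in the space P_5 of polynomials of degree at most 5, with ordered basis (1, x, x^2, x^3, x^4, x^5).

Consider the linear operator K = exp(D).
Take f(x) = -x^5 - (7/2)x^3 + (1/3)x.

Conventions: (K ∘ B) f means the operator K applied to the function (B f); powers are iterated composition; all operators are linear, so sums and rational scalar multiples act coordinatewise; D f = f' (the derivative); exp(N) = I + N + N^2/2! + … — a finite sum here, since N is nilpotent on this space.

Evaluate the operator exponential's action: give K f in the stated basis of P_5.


order-1 term: -5x^4 - (21/2)x^2 + 1/3
order-2 term: -10x^3 - (21/2)x
order-3 term: -10x^2 - 7/2
order-4 term: -5x
order-5 term: -1
the series for exp(D) f terminates at order 5
exp(D) f = -x^5 - 5x^4 - (27/2)x^3 - (41/2)x^2 - (91/6)x - 25/6

the result is g(x) = -x^5 - 5x^4 - (27/2)x^3 - (41/2)x^2 - (91/6)x - 25/6


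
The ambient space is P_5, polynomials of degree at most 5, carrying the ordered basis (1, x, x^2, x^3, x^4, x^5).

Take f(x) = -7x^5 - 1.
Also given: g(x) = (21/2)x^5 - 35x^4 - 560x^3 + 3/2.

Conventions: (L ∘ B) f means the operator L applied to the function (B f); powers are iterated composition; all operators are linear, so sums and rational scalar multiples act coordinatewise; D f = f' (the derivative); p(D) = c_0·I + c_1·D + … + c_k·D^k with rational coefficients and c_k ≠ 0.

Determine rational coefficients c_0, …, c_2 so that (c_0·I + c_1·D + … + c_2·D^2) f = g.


D^0 f = -7x^5 - 1
D^1 f = -35x^4
D^2 f = -140x^3
matching coefficients of g against c_0 f + c_1 Df + … from the top degree down determines the c_i
solution: c_0 = -3/2, c_1 = 1, c_2 = 4

p(D) = -(3/2)·I + D + 4·D^2, i.e. c_0 = -3/2, c_1 = 1, c_2 = 4


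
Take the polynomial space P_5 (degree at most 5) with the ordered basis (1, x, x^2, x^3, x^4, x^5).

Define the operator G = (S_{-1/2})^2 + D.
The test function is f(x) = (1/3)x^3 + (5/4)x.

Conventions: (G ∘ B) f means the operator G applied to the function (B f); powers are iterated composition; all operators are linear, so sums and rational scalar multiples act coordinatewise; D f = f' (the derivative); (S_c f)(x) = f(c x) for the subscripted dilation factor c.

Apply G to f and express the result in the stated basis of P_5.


S_{-1/2} f = -(1/24)x^3 - (5/8)x
S_{-1/2} S_{-1/2} f = (1/192)x^3 + (5/16)x
D f = x^2 + 5/4
((S_{-1/2})^2 + D) f = (1/192)x^3 + x^2 + (5/16)x + 5/4

g(x) = (1/192)x^3 + x^2 + (5/16)x + 5/4


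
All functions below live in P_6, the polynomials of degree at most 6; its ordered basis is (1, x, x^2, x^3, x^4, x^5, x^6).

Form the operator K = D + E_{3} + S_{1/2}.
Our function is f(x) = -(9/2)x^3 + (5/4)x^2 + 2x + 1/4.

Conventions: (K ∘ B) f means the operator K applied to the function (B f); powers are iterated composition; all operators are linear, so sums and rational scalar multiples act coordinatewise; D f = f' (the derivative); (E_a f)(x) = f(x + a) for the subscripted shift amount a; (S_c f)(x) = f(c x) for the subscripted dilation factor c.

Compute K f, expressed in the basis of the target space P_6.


the result is g(x) = -(81/16)x^3 - (839/16)x^2 - (217/2)x - 407/4

D f = -(27/2)x^2 + (5/2)x + 2
E_{3} f = -(9/2)x^3 - (157/4)x^2 - 112x - 104
S_{1/2} f = -(9/16)x^3 + (5/16)x^2 + x + 1/4
(D + E_{3} + S_{1/2}) f = -(81/16)x^3 - (839/16)x^2 - (217/2)x - 407/4


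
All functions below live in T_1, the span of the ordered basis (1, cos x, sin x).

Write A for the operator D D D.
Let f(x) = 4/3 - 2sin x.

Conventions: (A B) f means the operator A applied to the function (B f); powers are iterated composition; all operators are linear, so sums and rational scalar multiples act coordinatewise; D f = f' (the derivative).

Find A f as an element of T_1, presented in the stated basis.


D f = -2cos x
D D f = 2sin x
D D D f = 2cos x

the image equals g(x) = 2cos x


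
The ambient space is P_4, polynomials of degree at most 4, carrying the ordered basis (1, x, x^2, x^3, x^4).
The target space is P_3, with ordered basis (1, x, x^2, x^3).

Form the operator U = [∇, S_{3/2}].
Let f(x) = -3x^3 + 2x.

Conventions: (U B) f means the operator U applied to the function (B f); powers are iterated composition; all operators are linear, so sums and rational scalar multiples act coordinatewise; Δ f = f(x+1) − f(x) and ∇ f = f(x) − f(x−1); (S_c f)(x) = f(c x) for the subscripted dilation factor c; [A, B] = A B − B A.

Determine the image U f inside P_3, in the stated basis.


the image equals g(x) = -(81/8)x^2 + (135/8)x - 49/8

S_{3/2} f = -(81/8)x^3 + 3x
∇ S_{3/2} f = -(243/8)x^2 + (243/8)x - 57/8
∇ f = -9x^2 + 9x - 1
S_{3/2} ∇ f = -(81/4)x^2 + (27/2)x - 1
[∇, S_{3/2}] f = -(81/8)x^2 + (135/8)x - 49/8


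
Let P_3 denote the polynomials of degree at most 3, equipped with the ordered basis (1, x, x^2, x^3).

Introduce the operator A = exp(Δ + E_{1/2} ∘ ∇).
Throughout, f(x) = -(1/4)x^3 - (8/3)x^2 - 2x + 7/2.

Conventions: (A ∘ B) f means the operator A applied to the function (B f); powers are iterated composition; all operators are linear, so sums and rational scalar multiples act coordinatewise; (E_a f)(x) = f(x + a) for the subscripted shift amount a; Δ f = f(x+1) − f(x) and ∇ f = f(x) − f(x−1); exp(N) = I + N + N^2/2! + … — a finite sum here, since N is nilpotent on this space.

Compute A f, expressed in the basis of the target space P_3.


order-1 term: -(3/2)x^2 - (137/12)x - 335/48
order-2 term: -3x - 73/6
order-3 term: -2
the series for exp(Δ + E_{1/2} ∘ ∇) f terminates at order 3
exp(Δ + E_{1/2} ∘ ∇) f = -(1/4)x^3 - (25/6)x^2 - (197/12)x - 847/48

g(x) = -(1/4)x^3 - (25/6)x^2 - (197/12)x - 847/48


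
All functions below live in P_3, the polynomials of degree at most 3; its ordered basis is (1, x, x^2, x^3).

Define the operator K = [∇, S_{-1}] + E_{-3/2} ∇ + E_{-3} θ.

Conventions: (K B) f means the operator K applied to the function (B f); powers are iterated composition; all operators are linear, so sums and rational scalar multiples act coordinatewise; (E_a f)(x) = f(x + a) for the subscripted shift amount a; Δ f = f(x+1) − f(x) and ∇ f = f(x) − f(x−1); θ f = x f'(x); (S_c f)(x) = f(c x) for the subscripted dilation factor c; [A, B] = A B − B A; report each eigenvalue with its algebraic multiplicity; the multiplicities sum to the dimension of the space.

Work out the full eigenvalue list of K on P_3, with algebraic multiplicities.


λ = 0 (multiplicity 1), λ = 1 (multiplicity 1), λ = 2 (multiplicity 1), λ = 3 (multiplicity 1)

image of 1: 0
image of x: x - 4
image of x^2: 2x^2 - 6x + 14
image of x^3: 3x^3 - 30x^2 + 69x - 283/4
the matrix is upper triangular; its diagonal is (0, 1, 2, 3)
for a triangular matrix the eigenvalues are the diagonal entries, with algebraic multiplicity their repetition count


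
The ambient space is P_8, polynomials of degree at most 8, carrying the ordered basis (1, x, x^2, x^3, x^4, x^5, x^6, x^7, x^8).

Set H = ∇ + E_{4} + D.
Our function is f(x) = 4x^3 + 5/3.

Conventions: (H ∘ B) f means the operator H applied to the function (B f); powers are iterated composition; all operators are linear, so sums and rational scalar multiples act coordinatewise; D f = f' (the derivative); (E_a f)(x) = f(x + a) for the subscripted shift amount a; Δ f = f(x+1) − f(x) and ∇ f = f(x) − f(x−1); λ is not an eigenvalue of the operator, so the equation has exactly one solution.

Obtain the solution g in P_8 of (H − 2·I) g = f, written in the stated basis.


write g with unknown coordinates in the stated basis and equate coefficients in (H − 2·I) g = f
solving from the highest basis element down gives g = -4x^3 - 72x^2 - 1044x - 22817/3
check: H g = -4x^3 - 144x^2 - 2088x - 45629/3
so H g − 2·g = 4x^3 + 5/3 = f ✓

g(x) = -4x^3 - 72x^2 - 1044x - 22817/3


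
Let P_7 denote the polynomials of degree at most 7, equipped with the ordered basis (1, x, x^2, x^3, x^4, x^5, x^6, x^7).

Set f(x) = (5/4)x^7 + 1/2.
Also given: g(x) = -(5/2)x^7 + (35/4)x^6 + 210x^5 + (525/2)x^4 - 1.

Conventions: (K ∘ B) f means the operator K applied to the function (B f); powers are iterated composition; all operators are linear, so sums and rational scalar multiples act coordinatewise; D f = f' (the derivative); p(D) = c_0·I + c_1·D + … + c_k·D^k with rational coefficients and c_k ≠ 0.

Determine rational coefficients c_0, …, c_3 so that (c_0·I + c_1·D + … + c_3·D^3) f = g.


c_0 = -2, c_1 = 1, c_2 = 4, c_3 = 1

D^0 f = (5/4)x^7 + 1/2
D^1 f = (35/4)x^6
D^2 f = (105/2)x^5
D^3 f = (525/2)x^4
matching coefficients of g against c_0 f + c_1 Df + … from the top degree down determines the c_i
solution: c_0 = -2, c_1 = 1, c_2 = 4, c_3 = 1


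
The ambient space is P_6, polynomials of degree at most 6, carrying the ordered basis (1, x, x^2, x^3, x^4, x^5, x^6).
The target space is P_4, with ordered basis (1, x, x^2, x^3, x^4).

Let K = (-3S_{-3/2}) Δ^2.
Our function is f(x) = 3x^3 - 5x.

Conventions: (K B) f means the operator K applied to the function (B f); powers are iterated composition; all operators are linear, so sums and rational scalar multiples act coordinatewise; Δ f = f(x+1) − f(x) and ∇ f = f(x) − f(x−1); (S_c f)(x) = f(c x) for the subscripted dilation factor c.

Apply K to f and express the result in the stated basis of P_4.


g(x) = 81x - 54

Δ f = 9x^2 + 9x - 2
Δ Δ f = 18x + 18
S_{-3/2} Δ^2 f = -27x + 18
(-3S_{-3/2}) Δ^2 f = 81x - 54


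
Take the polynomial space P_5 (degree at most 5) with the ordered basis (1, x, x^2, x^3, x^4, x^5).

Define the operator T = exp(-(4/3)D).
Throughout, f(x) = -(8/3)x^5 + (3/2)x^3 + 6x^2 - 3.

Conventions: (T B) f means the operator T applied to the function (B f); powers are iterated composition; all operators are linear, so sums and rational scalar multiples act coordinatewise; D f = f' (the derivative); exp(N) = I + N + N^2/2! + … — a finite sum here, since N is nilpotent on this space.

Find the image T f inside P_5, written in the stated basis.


order-1 term: (160/9)x^4 - 6x^2 - 16x
order-2 term: -(1280/27)x^3 + 8x + 32/3
order-3 term: (5120/81)x^2 - 32/9
order-4 term: -(10240/243)x
order-5 term: 8192/729
the series for exp(-(4/3)D) f terminates at order 5
exp(-(4/3)D) f = -(8/3)x^5 + (160/9)x^4 - (2479/54)x^3 + (5120/81)x^2 - (12184/243)x + 11189/729

g(x) = -(8/3)x^5 + (160/9)x^4 - (2479/54)x^3 + (5120/81)x^2 - (12184/243)x + 11189/729


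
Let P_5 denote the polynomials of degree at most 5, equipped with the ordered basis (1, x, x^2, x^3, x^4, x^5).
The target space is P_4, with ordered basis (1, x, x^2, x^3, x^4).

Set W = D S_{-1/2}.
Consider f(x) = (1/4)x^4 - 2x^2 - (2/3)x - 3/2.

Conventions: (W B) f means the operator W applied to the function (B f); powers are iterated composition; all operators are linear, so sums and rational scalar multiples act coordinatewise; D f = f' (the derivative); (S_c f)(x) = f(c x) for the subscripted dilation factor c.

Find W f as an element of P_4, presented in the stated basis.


S_{-1/2} f = (1/64)x^4 - (1/2)x^2 + (1/3)x - 3/2
D S_{-1/2} f = (1/16)x^3 - x + 1/3

the image equals g(x) = (1/16)x^3 - x + 1/3


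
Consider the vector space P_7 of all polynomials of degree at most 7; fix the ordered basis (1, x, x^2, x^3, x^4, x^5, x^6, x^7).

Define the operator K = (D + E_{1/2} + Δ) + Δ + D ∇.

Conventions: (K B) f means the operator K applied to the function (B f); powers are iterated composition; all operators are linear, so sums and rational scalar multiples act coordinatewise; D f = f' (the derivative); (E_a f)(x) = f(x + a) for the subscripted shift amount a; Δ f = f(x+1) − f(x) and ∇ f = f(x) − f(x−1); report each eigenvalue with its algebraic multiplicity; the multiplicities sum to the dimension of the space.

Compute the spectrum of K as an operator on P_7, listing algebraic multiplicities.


image of 1: 1
image of x: x + 7/2
image of x^2: x^2 + 7x + 17/4
image of x^3: x^3 + (21/2)x^2 + (51/4)x - 7/8
image of x^4: x^4 + 14x^3 + (51/2)x^2 - (7/2)x + 97/16
image of x^5: x^5 + (35/2)x^4 + (85/2)x^3 - (35/4)x^2 + (485/16)x - 95/32
image of x^6: x^6 + 21x^5 + (255/4)x^4 - (35/2)x^3 + (1455/16)x^2 - (285/16)x + 513/64
image of x^7: x^7 + (49/2)x^6 + (357/4)x^5 - (245/8)x^4 + (3395/16)x^3 - (1995/32)x^2 + (3591/64)x - 639/128
the matrix is upper triangular; its diagonal is (1, 1, 1, 1, 1, 1, 1, 1)
for a triangular matrix the eigenvalues are the diagonal entries, with algebraic multiplicity their repetition count

λ = 1 (multiplicity 8)


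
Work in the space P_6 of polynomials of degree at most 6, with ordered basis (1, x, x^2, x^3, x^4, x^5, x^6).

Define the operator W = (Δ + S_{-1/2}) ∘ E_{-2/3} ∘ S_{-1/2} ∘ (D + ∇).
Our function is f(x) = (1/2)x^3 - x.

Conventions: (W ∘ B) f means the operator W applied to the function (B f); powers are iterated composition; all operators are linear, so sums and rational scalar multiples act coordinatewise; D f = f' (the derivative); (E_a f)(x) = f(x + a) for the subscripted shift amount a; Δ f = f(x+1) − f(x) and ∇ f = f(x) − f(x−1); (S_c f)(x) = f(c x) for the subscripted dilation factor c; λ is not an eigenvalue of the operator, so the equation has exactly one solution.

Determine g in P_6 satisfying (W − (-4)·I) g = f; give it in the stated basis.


the image equals g(x) = (1/8)x^3 - (3/256)x^2 - (357/1024)x + 721/6144

write g with unknown coordinates in the stated basis and equate coefficients in (W − (-4)·I) g = f
solving from the highest basis element down gives g = (1/8)x^3 - (3/256)x^2 - (357/1024)x + 721/6144
check: W g = (3/64)x^2 + (101/256)x - 721/1536
so W g − (-4)·g = (1/2)x^3 - x = f ✓


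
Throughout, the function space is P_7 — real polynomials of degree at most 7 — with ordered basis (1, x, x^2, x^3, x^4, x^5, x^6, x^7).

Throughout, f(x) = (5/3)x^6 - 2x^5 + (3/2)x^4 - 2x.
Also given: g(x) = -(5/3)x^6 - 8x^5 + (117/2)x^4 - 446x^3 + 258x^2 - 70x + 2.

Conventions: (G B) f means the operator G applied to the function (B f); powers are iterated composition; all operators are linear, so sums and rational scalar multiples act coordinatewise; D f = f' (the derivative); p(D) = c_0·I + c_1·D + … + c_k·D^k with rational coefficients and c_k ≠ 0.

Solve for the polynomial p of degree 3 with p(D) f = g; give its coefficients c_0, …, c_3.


D^0 f = (5/3)x^6 - 2x^5 + (3/2)x^4 - 2x
D^1 f = 10x^5 - 10x^4 + 6x^3 - 2
D^2 f = 50x^4 - 40x^3 + 18x^2
D^3 f = 200x^3 - 120x^2 + 36x
matching coefficients of g against c_0 f + c_1 Df + … from the top degree down determines the c_i
solution: c_0 = -1, c_1 = -1, c_2 = 1, c_3 = -2

c_0 = -1, c_1 = -1, c_2 = 1, c_3 = -2


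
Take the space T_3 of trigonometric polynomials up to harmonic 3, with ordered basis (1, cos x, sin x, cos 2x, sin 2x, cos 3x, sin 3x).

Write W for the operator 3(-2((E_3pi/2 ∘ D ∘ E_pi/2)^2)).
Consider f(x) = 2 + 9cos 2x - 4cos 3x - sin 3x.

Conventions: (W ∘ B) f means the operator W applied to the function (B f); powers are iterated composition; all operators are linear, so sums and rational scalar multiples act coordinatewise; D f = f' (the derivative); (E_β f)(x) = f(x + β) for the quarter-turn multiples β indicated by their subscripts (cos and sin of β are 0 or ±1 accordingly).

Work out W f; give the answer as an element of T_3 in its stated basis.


E_pi/2 f = 2 - 9cos 2x + cos 3x - 4sin 3x
D E_pi/2 f = 18sin 2x - 12cos 3x - 3sin 3x
E_3pi/2 D E_pi/2 f = -18sin 2x - 3cos 3x + 12sin 3x
E_pi/2 (E_3pi/2 ∘ D ∘ E_pi/2) f = 18sin 2x - 12cos 3x - 3sin 3x
D E_pi/2 (E_3pi/2 ∘ D ∘ E_pi/2) f = 36cos 2x - 9cos 3x + 36sin 3x
E_3pi/2 D E_pi/2 (E_3pi/2 ∘ D ∘ E_pi/2) f = -36cos 2x + 36cos 3x + 9sin 3x
(-2((E_3pi/2 ∘ D ∘ E_pi/2)^2)) f = 72cos 2x - 72cos 3x - 18sin 3x
(3(-2((E_3pi/2 ∘ D ∘ E_pi/2)^2))) f = 216cos 2x - 216cos 3x - 54sin 3x

the result is g(x) = 216cos 2x - 216cos 3x - 54sin 3x


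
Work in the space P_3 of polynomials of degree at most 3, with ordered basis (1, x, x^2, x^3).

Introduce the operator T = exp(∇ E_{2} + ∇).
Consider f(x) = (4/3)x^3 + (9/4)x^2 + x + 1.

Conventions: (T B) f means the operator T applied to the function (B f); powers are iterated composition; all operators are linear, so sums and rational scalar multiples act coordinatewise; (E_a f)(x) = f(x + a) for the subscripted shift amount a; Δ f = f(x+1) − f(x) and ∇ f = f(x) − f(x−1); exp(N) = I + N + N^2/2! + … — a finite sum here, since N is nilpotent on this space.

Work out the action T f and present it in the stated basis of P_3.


order-1 term: 8x^2 + 17x + 103/6
order-2 term: 16x + 25
order-3 term: 32/3
the series for exp(∇ E_{2} + ∇) f terminates at order 3
exp(∇ E_{2} + ∇) f = (4/3)x^3 + (41/4)x^2 + 34x + 323/6

g(x) = (4/3)x^3 + (41/4)x^2 + 34x + 323/6


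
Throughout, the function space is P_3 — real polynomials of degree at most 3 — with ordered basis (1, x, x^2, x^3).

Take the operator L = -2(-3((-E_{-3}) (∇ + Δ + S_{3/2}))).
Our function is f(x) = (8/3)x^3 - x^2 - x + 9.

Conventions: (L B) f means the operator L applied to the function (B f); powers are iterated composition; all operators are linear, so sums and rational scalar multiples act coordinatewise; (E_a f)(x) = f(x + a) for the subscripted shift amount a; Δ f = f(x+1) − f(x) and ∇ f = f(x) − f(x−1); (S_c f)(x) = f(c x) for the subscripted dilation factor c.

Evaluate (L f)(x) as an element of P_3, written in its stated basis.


∇ f = 8x^2 - 10x + 8/3
Δ f = 8x^2 + 6x + 2/3
S_{3/2} f = 9x^3 - (9/4)x^2 - (3/2)x + 9
(∇ + Δ + S_{3/2}) f = 9x^3 + (55/4)x^2 - (11/2)x + 37/3
E_{-3} (∇ + Δ + S_{3/2}) f = 9x^3 - (269/4)x^2 + 155x - 1085/12
(-E_{-3}) (∇ + Δ + S_{3/2}) f = -9x^3 + (269/4)x^2 - 155x + 1085/12
(-3((-E_{-3}) (∇ + Δ + S_{3/2}))) f = 27x^3 - (807/4)x^2 + 465x - 1085/4
(-2(-3((-E_{-3}) (∇ + Δ + S_{3/2})))) f = -54x^3 + (807/2)x^2 - 930x + 1085/2

the image equals g(x) = -54x^3 + (807/2)x^2 - 930x + 1085/2


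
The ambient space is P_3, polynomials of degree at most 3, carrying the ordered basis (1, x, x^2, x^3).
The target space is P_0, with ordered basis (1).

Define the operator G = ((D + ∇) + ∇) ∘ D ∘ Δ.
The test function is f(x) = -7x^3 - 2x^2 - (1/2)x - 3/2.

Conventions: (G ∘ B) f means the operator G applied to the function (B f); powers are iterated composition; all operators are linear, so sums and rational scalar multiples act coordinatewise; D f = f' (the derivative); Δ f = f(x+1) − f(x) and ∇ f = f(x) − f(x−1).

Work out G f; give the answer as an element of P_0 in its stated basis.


g(x) = -126

Δ f = -21x^2 - 25x - 19/2
D Δ f = -42x - 25
D D Δ f = -42
∇ D Δ f = -42
(D + ∇) D Δ f = -84
∇ D Δ f = -42
((D + ∇) + ∇) D Δ f = -126


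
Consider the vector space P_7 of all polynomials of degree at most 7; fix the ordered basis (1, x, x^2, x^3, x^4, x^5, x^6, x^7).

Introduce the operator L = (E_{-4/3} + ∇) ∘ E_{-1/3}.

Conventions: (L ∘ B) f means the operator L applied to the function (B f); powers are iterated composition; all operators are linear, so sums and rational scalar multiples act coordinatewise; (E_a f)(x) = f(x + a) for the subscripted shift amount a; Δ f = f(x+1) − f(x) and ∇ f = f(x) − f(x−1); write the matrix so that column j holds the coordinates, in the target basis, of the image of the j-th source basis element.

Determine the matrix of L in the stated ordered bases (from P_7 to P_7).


image of 1: 1
image of x: x - 2/3
image of x^2: x^2 - (4/3)x + 10/9
image of x^3: x^3 - 2x^2 + (10/3)x - 62/27
image of x^4: x^4 - (8/3)x^3 + (20/3)x^2 - (248/27)x + 370/81
image of x^5: x^5 - (10/3)x^4 + (100/9)x^3 - (620/27)x^2 + (1850/81)x - 2102/243
image of x^6: x^6 - 4x^5 + (50/3)x^4 - (1240/27)x^3 + (1850/27)x^2 - (4204/81)x + 11530/729
image of x^7: x^7 - (14/3)x^6 + (70/3)x^5 - (2170/27)x^4 + (12950/81)x^3 - (14714/81)x^2 + (80710/729)x - 61742/2187
each image's coordinates form column j of the matrix

the matrix is [[1, -2/3, 10/9, -62/27, 370/81, -2102/243, 11530/729, -61742/2187]; [0, 1, -4/3, 10/3, -248/27, 1850/81, -4204/81, 80710/729]; [0, 0, 1, -2, 20/3, -620/27, 1850/27, -14714/81]; [0, 0, 0, 1, -8/3, 100/9, -1240/27, 12950/81]; [0, 0, 0, 0, 1, -10/3, 50/3, -2170/27]; [0, 0, 0, 0, 0, 1, -4, 70/3]; [0, 0, 0, 0, 0, 0, 1, -14/3]; [0, 0, 0, 0, 0, 0, 0, 1]] (rows listed top to bottom)


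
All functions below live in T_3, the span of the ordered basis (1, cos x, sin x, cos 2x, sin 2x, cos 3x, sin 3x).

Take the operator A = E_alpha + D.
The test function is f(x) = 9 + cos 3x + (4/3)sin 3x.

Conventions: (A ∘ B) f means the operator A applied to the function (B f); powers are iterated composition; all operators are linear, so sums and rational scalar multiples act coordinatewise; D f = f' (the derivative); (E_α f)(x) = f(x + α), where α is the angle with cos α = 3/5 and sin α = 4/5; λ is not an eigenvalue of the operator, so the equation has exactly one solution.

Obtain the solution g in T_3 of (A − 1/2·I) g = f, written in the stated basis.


write g with unknown coordinates in the stated basis and equate coefficients in (A − 1/2·I) g = f
solving from the highest basis element down gives g = 18 - (8858/19947)cos 3x + (2156/19947)sin 3x
check: A g = 18 + (15518/19947)cos 3x + (27674/19947)sin 3x
so A g − 1/2·g = 9 + cos 3x + (4/3)sin 3x = f ✓

the result is g(x) = 18 - (8858/19947)cos 3x + (2156/19947)sin 3x


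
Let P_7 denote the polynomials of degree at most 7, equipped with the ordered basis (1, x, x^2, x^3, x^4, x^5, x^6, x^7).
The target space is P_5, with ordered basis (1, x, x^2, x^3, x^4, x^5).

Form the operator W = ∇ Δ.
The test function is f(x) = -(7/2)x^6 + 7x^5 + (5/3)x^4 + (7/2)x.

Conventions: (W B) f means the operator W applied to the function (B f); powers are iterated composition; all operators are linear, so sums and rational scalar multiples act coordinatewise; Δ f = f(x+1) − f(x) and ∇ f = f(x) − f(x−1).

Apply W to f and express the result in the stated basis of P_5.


g(x) = -105x^4 + 140x^3 - 85x^2 + 70x - 11/3

Δ f = -21x^5 - (35/2)x^4 + (20/3)x^3 + (55/2)x^2 + (62/3)x + 26/3
∇ Δ f = -105x^4 + 140x^3 - 85x^2 + 70x - 11/3


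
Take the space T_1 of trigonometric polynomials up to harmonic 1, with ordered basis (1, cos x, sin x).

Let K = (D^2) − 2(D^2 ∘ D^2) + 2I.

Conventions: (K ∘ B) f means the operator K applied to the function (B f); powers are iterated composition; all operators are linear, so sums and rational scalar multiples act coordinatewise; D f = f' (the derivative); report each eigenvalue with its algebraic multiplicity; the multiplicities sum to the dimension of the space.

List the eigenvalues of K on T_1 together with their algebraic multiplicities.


λ = -1 (multiplicity 2), λ = 2 (multiplicity 1)

image of 1: 2
image of cos x: -cos x
image of sin x: -sin x
the matrix is diagonal; its diagonal is (2, -1, -1)
for a triangular matrix the eigenvalues are the diagonal entries, with algebraic multiplicity their repetition count


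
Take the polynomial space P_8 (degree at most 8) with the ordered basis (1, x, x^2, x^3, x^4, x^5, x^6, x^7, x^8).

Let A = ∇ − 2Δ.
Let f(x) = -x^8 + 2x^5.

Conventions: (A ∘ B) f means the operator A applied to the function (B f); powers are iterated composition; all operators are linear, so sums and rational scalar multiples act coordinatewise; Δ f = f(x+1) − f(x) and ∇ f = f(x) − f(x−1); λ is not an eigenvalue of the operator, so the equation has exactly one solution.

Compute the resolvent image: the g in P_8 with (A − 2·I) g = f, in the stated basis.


the result is g(x) = (1/2)x^8 - 2x^7 - 14x^6 + 90x^5 + (145/2)x^4 - 1264x^3 + (2217/2)x^2 + (7641/2)x - 6147/2

write g with unknown coordinates in the stated basis and equate coefficients in (A − 2·I) g = f
solving from the highest basis element down gives g = (1/2)x^8 - 2x^7 - 14x^6 + 90x^5 + (145/2)x^4 - 1264x^3 + (2217/2)x^2 + (7641/2)x - 6147/2
check: A g = -4x^7 - 28x^6 + 182x^5 + 145x^4 - 2528x^3 + 2217x^2 + 7641x - 6147
so A g − 2·g = -x^8 + 2x^5 = f ✓


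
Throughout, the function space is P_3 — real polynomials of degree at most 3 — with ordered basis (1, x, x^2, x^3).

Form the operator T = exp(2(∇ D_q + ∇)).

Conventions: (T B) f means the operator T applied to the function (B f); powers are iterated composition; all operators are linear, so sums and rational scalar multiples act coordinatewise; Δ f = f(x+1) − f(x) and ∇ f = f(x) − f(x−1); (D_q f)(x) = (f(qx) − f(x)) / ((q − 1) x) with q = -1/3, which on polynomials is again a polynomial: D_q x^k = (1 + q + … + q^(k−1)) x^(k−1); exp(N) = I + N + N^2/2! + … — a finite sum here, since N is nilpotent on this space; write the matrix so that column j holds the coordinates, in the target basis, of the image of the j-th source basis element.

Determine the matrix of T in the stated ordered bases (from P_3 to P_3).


the matrix is [[1, 2, 10/3, 32/9]; [0, 1, 4, 82/9]; [0, 0, 1, 6]; [0, 0, 0, 1]] (rows listed top to bottom)

image of 1: 1
image of x: x + 2
image of x^2: x^2 + 4x + 10/3
image of x^3: x^3 + 6x^2 + (82/9)x + 32/9
each image's coordinates form column j of the matrix


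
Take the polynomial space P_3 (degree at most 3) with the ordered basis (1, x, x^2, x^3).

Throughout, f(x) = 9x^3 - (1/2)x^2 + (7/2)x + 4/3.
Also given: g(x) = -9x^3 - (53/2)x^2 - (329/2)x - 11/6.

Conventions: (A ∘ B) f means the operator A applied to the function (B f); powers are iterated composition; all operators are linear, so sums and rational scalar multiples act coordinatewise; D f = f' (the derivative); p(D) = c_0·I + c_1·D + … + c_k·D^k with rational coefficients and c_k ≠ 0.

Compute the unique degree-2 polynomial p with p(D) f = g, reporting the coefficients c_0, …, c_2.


c_0 = -1, c_1 = -1, c_2 = -3

D^0 f = 9x^3 - (1/2)x^2 + (7/2)x + 4/3
D^1 f = 27x^2 - x + 7/2
D^2 f = 54x - 1
matching coefficients of g against c_0 f + c_1 Df + … from the top degree down determines the c_i
solution: c_0 = -1, c_1 = -1, c_2 = -3


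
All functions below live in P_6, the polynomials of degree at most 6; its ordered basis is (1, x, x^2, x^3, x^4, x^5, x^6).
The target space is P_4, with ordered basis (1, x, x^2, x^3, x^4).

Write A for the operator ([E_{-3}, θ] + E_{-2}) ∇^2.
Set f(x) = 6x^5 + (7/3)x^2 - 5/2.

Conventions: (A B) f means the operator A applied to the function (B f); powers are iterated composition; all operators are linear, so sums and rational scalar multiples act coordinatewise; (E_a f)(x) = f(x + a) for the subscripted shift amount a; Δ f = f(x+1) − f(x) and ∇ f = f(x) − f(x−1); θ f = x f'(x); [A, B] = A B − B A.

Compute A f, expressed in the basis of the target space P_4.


the image equals g(x) = 120x^3 - 2160x^2 + 11940x - 62626/3

∇ f = 30x^4 - 60x^3 + 60x^2 - (76/3)x + 11/3
∇ ∇ f = 120x^3 - 360x^2 + 420x - 526/3
θ ∇^2 f = 360x^3 - 720x^2 + 420x
E_{-3} θ ∇^2 f = 360x^3 - 3960x^2 + 14460x - 17460
E_{-3} ∇^2 f = 120x^3 - 1440x^2 + 5820x - 23746/3
θ E_{-3} ∇^2 f = 360x^3 - 2880x^2 + 5820x
[E_{-3}, θ] ∇^2 f = -1080x^2 + 8640x - 17460
E_{-2} ∇^2 f = 120x^3 - 1080x^2 + 3300x - 10246/3
([E_{-3}, θ] + E_{-2}) ∇^2 f = 120x^3 - 2160x^2 + 11940x - 62626/3


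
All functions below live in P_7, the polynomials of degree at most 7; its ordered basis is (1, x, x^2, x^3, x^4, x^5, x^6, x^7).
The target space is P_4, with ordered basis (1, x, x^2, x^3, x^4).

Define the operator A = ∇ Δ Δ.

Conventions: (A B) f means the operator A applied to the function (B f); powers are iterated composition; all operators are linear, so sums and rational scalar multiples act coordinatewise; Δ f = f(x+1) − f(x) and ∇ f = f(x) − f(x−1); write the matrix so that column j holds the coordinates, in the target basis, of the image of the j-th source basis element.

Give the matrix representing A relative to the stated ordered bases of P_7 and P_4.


the matrix is [[0, 0, 0, 6, 12, 30, 60, 126]; [0, 0, 0, 0, 24, 60, 180, 420]; [0, 0, 0, 0, 0, 60, 180, 630]; [0, 0, 0, 0, 0, 0, 120, 420]; [0, 0, 0, 0, 0, 0, 0, 210]] (rows listed top to bottom)

image of 1: 0
image of x: 0
image of x^2: 0
image of x^3: 6
image of x^4: 24x + 12
image of x^5: 60x^2 + 60x + 30
image of x^6: 120x^3 + 180x^2 + 180x + 60
image of x^7: 210x^4 + 420x^3 + 630x^2 + 420x + 126
each image's coordinates form column j of the matrix


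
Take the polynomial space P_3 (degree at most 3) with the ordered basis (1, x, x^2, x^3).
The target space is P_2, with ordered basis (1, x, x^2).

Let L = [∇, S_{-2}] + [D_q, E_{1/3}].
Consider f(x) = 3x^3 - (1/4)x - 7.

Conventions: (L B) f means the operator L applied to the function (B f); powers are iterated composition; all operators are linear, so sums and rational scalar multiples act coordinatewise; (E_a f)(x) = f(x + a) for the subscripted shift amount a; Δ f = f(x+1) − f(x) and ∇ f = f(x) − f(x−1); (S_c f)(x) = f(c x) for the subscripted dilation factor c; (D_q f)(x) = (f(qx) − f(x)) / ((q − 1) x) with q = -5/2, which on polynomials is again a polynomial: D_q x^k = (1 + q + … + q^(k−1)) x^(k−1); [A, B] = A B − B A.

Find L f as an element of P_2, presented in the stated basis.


S_{-2} f = -24x^3 + (1/2)x - 7
∇ S_{-2} f = -72x^2 + 72x - 47/2
∇ f = 9x^2 - 9x + 11/4
S_{-2} ∇ f = 36x^2 + 18x + 11/4
[∇, S_{-2}] f = -108x^2 + 54x - 105/4
E_{1/3} f = 3x^3 + 3x^2 + (3/4)x - 251/36
D_q E_{1/3} f = (57/4)x^2 - (9/2)x + 3/4
D_q f = (57/4)x^2 - 1/4
E_{1/3} D_q f = (57/4)x^2 + (19/2)x + 4/3
[D_q, E_{1/3}] f = -14x - 7/12
([∇, S_{-2}] + [D_q, E_{1/3}]) f = -108x^2 + 40x - 161/6

the result is g(x) = -108x^2 + 40x - 161/6


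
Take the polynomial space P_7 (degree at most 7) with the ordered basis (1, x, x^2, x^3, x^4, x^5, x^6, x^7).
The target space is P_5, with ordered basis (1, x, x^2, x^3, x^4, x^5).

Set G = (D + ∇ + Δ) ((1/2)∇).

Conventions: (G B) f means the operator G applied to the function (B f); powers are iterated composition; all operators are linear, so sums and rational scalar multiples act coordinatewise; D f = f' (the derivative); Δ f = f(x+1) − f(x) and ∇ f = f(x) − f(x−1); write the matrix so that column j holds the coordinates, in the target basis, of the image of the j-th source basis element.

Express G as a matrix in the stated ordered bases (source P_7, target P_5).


image of 1: 0
image of x: 0
image of x^2: 3
image of x^3: 9x - 9/2
image of x^4: 18x^2 - 18x + 10
image of x^5: 30x^3 - 45x^2 + 50x - 35/2
image of x^6: 45x^4 - 90x^3 + 150x^2 - 105x + 35
image of x^7: 63x^5 - (315/2)x^4 + 350x^3 - (735/2)x^2 + 245x - 133/2
each image's coordinates form column j of the matrix

the matrix is [[0, 0, 3, -9/2, 10, -35/2, 35, -133/2]; [0, 0, 0, 9, -18, 50, -105, 245]; [0, 0, 0, 0, 18, -45, 150, -735/2]; [0, 0, 0, 0, 0, 30, -90, 350]; [0, 0, 0, 0, 0, 0, 45, -315/2]; [0, 0, 0, 0, 0, 0, 0, 63]] (rows listed top to bottom)


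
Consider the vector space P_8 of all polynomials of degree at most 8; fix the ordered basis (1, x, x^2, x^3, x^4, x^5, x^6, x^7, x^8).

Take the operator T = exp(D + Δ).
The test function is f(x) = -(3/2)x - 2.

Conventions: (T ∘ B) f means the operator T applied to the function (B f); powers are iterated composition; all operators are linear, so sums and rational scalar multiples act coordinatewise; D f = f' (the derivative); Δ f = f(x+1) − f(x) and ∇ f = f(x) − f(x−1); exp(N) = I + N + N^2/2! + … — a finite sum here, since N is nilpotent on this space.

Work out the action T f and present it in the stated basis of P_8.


the image equals g(x) = -(3/2)x - 5

order-1 term: -3
the series for exp(D + Δ) f terminates at order 1
exp(D + Δ) f = -(3/2)x - 5


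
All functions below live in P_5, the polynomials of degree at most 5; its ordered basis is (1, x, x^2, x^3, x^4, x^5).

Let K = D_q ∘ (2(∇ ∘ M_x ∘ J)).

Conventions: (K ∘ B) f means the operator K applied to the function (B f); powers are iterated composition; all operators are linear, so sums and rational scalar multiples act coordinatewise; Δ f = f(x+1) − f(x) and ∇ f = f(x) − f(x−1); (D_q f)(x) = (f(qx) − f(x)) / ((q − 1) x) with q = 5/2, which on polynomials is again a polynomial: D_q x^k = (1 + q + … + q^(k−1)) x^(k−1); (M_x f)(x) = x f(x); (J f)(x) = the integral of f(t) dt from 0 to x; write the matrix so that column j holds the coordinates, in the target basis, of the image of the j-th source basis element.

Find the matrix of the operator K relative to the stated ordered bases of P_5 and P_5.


the matrix is [[4, -3, 8/3, -5/2, 12/5, -7/3]; [0, 21/2, -14, 35/2, -21, 49/2]; [0, 0, 26, -195/4, 78, -455/4]; [0, 0, 0, 1015/16, -609/4, 7105/24]; [0, 0, 0, 0, 3093/20, -7217/16]; [0, 0, 0, 0, 0, 12103/32]] (rows listed top to bottom)

image of 1: 4
image of x: (21/2)x - 3
image of x^2: 26x^2 - 14x + 8/3
image of x^3: (1015/16)x^3 - (195/4)x^2 + (35/2)x - 5/2
image of x^4: (3093/20)x^4 - (609/4)x^3 + 78x^2 - 21x + 12/5
image of x^5: (12103/32)x^5 - (7217/16)x^4 + (7105/24)x^3 - (455/4)x^2 + (49/2)x - 7/3
each image's coordinates form column j of the matrix


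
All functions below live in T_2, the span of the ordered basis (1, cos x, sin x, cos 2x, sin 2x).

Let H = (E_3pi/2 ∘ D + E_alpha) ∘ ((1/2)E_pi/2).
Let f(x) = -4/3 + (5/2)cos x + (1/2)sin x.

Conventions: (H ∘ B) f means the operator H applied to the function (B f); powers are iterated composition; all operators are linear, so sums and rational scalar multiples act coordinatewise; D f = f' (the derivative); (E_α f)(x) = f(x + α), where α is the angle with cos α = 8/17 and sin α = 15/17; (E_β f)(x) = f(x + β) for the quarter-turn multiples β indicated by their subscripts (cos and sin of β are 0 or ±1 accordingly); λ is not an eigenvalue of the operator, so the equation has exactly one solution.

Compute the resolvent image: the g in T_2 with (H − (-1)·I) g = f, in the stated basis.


the image equals g(x) = -8/9 + (35/29)cos x + (72/29)sin x

write g with unknown coordinates in the stated basis and equate coefficients in (H − (-1)·I) g = f
solving from the highest basis element down gives g = -8/9 + (35/29)cos x + (72/29)sin x
check: H g = -4/9 + (75/58)cos x - (115/58)sin x
so H g − (-1)·g = -4/3 + (5/2)cos x + (1/2)sin x = f ✓


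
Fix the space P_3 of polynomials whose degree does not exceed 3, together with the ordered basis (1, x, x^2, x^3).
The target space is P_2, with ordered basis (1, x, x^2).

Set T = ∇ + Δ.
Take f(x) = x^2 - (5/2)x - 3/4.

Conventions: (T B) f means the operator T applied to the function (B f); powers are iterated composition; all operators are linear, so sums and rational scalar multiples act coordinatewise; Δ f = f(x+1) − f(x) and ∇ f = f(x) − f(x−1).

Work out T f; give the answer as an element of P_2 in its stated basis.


∇ f = 2x - 7/2
Δ f = 2x - 3/2
(∇ + Δ) f = 4x - 5

the result is g(x) = 4x - 5


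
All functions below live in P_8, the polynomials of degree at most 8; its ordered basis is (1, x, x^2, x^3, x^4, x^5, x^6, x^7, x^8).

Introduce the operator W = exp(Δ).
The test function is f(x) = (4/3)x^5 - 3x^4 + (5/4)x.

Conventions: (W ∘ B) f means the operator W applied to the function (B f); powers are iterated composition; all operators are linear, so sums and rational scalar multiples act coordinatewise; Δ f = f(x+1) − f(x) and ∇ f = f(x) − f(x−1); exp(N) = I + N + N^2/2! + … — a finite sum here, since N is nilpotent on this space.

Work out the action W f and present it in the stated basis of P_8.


g(x) = (4/3)x^5 + (11/3)x^4 + (44/3)x^3 + (92/3)x^2 + (165/4)x + 307/12

order-1 term: (20/3)x^4 + (4/3)x^3 - (14/3)x^2 - (16/3)x - 5/12
order-2 term: (40/3)x^3 + 22x^2 + (32/3)x - 1
order-3 term: (40/3)x^2 + 28x + 46/3
order-4 term: (20/3)x + 31/3
order-5 term: 4/3
the series for exp(Δ) f terminates at order 5
exp(Δ) f = (4/3)x^5 + (11/3)x^4 + (44/3)x^3 + (92/3)x^2 + (165/4)x + 307/12


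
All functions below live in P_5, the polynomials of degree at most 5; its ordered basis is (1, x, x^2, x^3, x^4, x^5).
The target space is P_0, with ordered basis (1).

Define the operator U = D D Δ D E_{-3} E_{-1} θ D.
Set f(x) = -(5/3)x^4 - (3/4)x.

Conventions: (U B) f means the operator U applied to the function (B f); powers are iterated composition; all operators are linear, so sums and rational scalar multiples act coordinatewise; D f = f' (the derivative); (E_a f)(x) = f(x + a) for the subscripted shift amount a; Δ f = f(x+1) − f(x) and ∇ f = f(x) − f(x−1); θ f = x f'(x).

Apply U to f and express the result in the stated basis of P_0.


the result is g(x) = 0

D f = -(20/3)x^3 - 3/4
θ D f = -20x^3
E_{-1} (θ D) f = -20x^3 + 60x^2 - 60x + 20
E_{-3} E_{-1} (θ D) f = -20x^3 + 240x^2 - 960x + 1280
D E_{-3} E_{-1} (θ D) f = -60x^2 + 480x - 960
Δ (D E_{-3} E_{-1}) (θ D) f = -120x + 420
D Δ (D E_{-3} E_{-1}) (θ D) f = -120
D D Δ (D E_{-3} E_{-1}) (θ D) f = 0


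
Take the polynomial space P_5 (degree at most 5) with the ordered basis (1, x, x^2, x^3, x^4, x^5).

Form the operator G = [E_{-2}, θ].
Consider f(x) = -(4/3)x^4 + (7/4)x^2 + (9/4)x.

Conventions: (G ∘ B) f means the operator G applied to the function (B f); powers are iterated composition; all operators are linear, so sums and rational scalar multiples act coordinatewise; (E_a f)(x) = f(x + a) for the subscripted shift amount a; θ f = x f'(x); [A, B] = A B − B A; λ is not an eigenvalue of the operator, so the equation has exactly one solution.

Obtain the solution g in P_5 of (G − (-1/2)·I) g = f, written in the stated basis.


write g with unknown coordinates in the stated basis and equate coefficients in (G − (-1/2)·I) g = f
solving from the highest basis element down gives g = -(8/3)x^4 - (128/3)x^3 - (505/2)x^2 - (959/2)x + 1246/3
check: G g = (64/3)x^3 + 128x^2 + 242x - 623/3
so G g − (-1/2)·g = -(4/3)x^4 + (7/4)x^2 + (9/4)x = f ✓

the image equals g(x) = -(8/3)x^4 - (128/3)x^3 - (505/2)x^2 - (959/2)x + 1246/3


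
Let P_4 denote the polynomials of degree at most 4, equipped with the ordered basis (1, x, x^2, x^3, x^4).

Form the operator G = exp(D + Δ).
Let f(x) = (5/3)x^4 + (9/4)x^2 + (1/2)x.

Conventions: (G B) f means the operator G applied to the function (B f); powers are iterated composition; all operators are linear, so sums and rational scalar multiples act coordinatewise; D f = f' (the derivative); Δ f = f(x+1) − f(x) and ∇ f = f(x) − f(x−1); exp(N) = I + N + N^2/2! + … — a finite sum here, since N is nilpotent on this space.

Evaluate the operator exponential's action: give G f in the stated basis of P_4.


the image equals g(x) = (5/3)x^4 + (40/3)x^3 + (209/4)x^2 + (219/2)x + 1187/12

order-1 term: (40/3)x^3 + 10x^2 + (47/3)x + 59/12
order-2 term: 40x^2 + 40x + 82/3
order-3 term: (160/3)x + 40
order-4 term: 80/3
the series for exp(D + Δ) f terminates at order 4
exp(D + Δ) f = (5/3)x^4 + (40/3)x^3 + (209/4)x^2 + (219/2)x + 1187/12


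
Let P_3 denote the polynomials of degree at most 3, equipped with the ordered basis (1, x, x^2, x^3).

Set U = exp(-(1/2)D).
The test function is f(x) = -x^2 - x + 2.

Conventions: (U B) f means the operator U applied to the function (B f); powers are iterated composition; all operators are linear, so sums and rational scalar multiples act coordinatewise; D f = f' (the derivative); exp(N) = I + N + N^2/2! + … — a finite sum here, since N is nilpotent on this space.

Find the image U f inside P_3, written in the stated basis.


the result is g(x) = -x^2 + 9/4

order-1 term: x + 1/2
order-2 term: -1/4
the series for exp(-(1/2)D) f terminates at order 2
exp(-(1/2)D) f = -x^2 + 9/4
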